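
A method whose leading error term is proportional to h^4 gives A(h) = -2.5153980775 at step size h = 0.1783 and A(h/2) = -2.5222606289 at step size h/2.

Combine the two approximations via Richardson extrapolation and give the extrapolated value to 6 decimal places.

Leading term ∝ h^4; use weight 16 = 2^4.
16 × (-2.5222606289) = -40.3561700624; subtract (-2.5153980775) → -37.8407719849
Extrapolated: (-37.8407719849) / 15 = -2.5227181323

-2.522718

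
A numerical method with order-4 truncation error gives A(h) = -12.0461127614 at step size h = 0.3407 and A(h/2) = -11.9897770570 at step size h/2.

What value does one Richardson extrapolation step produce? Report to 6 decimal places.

-11.986021

Error is O(h^4); halving h shrinks it by 2^4 = 16.
16*(-11.9897770570) = -191.8364329120; subtract (-12.0461127614) → -179.7903201506
Extrapolated: (-179.7903201506) / 15 = -11.9860213434
Shift from A(h/2): +0.0037557136.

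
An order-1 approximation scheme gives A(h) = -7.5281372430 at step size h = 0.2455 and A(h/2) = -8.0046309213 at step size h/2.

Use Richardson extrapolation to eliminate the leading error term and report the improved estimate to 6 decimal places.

With r = 1 the leading error scales as h^1, so the weight is 2^1 = 2.
Difference of the inputs: -8.0046309213 − (-7.5281372430) = -0.4764936783
Divide by 2^1 − 1 = 1: (-0.4764936783)/1 = -0.4764936783
R = -8.0046309213 − 0.4764936783 = -8.4811245996
Gap between inputs: 4.765e-01; correction applied: −0.4764936783.

-8.481125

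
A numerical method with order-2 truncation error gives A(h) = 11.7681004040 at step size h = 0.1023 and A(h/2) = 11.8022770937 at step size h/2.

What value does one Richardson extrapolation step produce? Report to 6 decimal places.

11.813669

With r = 2 the leading error scales as h^2, so the weight is 2^2 = 4.
4×11.8022770937 − 11.7681004040 = 35.4410079708
Extrapolated: 35.4410079708 / 3 = 11.8136693236
Gap between inputs: 3.418e-02; correction applied: +0.0113922299.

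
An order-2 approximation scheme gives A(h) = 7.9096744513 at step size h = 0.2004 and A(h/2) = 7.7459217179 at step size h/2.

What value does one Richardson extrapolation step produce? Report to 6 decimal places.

The method has order 2: 2^2 = 4.
Difference of the inputs: 7.7459217179 − 7.9096744513 = -0.1637527334
Divide by 2^2 − 1 = 3: (-0.1637527334)/3 = -0.0545842445
R = 7.7459217179 − 0.0545842445 = 7.6913374734

7.691337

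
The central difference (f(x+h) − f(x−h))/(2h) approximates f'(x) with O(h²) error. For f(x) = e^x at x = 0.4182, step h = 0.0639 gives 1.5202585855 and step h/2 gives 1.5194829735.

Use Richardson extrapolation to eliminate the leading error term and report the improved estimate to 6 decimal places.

1.519224

Method order is 2; weight 2^2 = 4.
Difference of the inputs: 1.5194829735 − 1.5202585855 = -0.0007756120
Divide by 2^2 − 1 = 3: (-0.0007756120)/3 = -0.0002585373
R = A(h/2) + (A(h/2) − A(h))/3 = 1.5194829735 − 0.0002585373 = 1.5192244362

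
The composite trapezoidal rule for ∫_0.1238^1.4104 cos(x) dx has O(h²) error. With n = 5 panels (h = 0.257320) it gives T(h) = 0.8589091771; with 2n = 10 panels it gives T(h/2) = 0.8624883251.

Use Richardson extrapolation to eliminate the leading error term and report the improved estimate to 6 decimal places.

Leading term ∝ h^2; use weight 4 = 2^2.
Weighted: 3.4499533004 − 0.8589091771 = 2.5910441233
Extrapolated: 2.5910441233 / 3 = 0.8636813744
Gap between inputs: 3.579e-03; correction applied: +0.0011930493.

0.863681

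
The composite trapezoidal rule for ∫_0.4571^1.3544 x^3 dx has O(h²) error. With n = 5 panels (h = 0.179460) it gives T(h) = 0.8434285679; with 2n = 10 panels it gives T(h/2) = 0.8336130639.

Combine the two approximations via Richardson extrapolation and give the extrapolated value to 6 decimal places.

Leading term ∝ h^2; use weight 4 = 2^2.
Top: 4(0.8336130639) − (0.8434285679) = 2.4910236877
Extrapolated: 2.4910236877 / 3 = 0.8303412292

0.830341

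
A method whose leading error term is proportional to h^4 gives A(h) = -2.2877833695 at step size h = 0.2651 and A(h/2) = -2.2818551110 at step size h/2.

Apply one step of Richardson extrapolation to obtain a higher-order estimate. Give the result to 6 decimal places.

r = 4: numerator weight 16, denominator 15.
16 × (-2.2818551110) = -36.5096817760; subtract (-2.2877833695) → -34.2218984065
(-34.2218984065) ÷ 15 = -2.2814598938
Shift from A(h/2): +0.0003952172.

-2.281460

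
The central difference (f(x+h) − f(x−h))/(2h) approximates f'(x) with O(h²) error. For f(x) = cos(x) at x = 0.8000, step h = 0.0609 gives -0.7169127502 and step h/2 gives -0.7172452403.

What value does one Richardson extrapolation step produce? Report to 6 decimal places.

-0.717356

r = 2: numerator weight 4, denominator 3.
2^2·A(h/2) = -2.8689809612; minus A(h) gives -2.1520682110.
Extrapolated: (-2.1520682110) / 3 = -0.7173560703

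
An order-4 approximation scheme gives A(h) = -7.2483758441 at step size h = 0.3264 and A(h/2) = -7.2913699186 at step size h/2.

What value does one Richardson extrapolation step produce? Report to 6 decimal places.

-7.294236

Error is O(h^4); halving h shrinks it by 2^4 = 16.
Weighted: (-116.6619186976) − (-7.2483758441) = -109.4135428535
Divide by 2^4 − 1 = 15.
Extrapolated: (-109.4135428535) / 15 = -7.2942361902
Correction |R − A(h/2)| = 2.866e-03; gap |A(h/2) − A(h)| = 4.299e-02.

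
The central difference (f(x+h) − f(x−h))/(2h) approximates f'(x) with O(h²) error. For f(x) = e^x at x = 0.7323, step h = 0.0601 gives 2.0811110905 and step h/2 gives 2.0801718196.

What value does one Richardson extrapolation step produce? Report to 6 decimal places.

2.079859

r = 2, so 2^r = 4.
2^2·A(h/2) = 8.3206872784; minus A(h) gives 6.2395761879.
Divide by 2^2 − 1 = 3.
(4·2.0801718196 − 2.0811110905)/(4 − 1) = 2.0798587293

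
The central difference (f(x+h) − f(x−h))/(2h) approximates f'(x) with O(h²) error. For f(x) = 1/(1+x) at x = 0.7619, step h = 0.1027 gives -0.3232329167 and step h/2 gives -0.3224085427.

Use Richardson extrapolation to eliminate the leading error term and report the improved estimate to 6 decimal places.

-0.322134

The method has order 2: 2^2 = 4.
2^2*A(h/2) = -1.2896341708; minus A(h) gives -0.9664012541.
(-0.9664012541) ÷ 3 = -0.3221337514
Correction |R − A(h/2)| = 2.748e-04; gap |A(h/2) − A(h)| = 8.244e-04.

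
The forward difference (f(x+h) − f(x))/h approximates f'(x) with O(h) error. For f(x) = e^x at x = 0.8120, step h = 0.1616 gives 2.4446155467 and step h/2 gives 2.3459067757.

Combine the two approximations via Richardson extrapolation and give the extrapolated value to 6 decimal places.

The method has order 1: 2^1 = 2.
Numerator 2*A(h/2) − A(h) = 2*2.3459067757 − 2.4446155467 = 2.2471980047
Extrapolated: 2.2471980047 / 1 = 2.2471980047

2.247198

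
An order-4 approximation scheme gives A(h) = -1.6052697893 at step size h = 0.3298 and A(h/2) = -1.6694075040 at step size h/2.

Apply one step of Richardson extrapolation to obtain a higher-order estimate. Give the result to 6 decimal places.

-1.673683

r = 4: numerator weight 16, denominator 15.
A(h/2) − A(h) = -1.6694075040 − (-1.6052697893) = -0.0641377147
Correction (A(h/2) − A(h))/(16 − 1) = (-0.0641377147)/15 = -0.0042758476
R = -1.6694075040 − 0.0042758476 = -1.6736833516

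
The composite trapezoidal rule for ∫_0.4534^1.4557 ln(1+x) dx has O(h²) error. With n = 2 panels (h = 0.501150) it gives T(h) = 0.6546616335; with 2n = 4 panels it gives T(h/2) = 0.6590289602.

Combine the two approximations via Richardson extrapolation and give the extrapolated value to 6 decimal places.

With r = 2 the leading error scales as h^2, so the weight is 2^2 = 4.
2^2*A(h/2) = 2.6361158408; minus A(h) gives 1.9814542073.
Divide by 2^2 − 1 = 3.
Result: 0.6604847358
Correction |R − A(h/2)| = 1.456e-03; gap |A(h/2) − A(h)| = 4.367e-03.

0.660485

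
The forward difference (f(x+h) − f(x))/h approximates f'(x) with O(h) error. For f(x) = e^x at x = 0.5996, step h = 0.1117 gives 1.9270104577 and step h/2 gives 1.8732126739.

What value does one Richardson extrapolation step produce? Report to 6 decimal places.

1.819415

r = 1: numerator weight 2, denominator 1.
Numerator 2*A(h/2) − A(h) = 2*1.8732126739 − 1.9270104577 = 1.8194148901
Divide by 2^1 − 1 = 1.
(2*1.8732126739 − 1.9270104577)/(2 − 1) = 1.8194148901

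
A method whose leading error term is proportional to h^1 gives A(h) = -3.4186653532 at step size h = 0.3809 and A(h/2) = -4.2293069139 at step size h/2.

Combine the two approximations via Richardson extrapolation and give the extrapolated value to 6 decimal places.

With r = 1 the leading error scales as h^1, so the weight is 2^1 = 2.
Weighted: (-8.4586138278) − (-3.4186653532) = -5.0399484746
(-5.0399484746) ÷ 1 = -5.0399484746

-5.039948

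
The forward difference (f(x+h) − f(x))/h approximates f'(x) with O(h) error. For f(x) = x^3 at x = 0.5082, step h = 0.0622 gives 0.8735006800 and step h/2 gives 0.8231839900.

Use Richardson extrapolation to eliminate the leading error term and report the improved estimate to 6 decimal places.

Error is O(h^1); halving h shrinks it by 2^1 = 2.
Numerator 2*A(h/2) − A(h) = 2*0.8231839900 − 0.8735006800 = 0.7728673000
Denominator 2 − 1 = 1.
(2*0.8231839900 − 0.8735006800)/(2 − 1) = 0.7728673000
Shift from A(h/2): −0.0503166900.

0.772867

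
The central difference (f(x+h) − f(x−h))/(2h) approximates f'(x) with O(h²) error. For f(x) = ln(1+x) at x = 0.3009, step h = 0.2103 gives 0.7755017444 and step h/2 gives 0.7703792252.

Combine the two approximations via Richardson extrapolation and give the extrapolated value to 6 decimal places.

0.768672

With r = 2 the leading error scales as h^2, so the weight is 2^2 = 4.
4×0.7703792252 = 3.0815169008; 3.0815169008 − 0.7755017444 = 2.3060151564
2.3060151564 ÷ 3 = 0.7686717188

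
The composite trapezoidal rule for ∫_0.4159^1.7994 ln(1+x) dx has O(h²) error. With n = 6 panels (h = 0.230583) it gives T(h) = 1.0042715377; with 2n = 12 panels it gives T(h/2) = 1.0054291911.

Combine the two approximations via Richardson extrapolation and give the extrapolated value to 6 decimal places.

1.005815

The method has order 2: 2^2 = 4.
2^2×A(h/2) = 4.0217167644; minus A(h) gives 3.0174452267.
R = 3.0174452267/3 = 1.0058150756
Gap between inputs: 1.158e-03; correction applied: +0.0003858845.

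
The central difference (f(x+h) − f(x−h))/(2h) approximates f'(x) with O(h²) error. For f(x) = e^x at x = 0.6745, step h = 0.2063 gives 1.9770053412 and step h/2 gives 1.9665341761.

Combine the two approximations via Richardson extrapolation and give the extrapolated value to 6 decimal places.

1.963044

Order 2 gives 2^r = 4 and 2^r − 1 = 3.
4×1.9665341761 − 1.9770053412 = 5.8891313632
Denominator 4 − 1 = 3.
R = 5.8891313632/3 = 1.9630437877
Shift from A(h/2): −0.0034903884.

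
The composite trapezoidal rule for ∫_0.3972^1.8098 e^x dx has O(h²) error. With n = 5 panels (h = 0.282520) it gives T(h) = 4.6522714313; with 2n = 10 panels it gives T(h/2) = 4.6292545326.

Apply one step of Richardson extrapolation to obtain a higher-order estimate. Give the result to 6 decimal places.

With r = 2 the leading error scales as h^2, so the weight is 2^2 = 4.
4 × 4.6292545326 = 18.5170181304; subtract 4.6522714313 → 13.8647466991
Denominator 4 − 1 = 3.
R = 13.8647466991/3 = 4.6215822330

4.621582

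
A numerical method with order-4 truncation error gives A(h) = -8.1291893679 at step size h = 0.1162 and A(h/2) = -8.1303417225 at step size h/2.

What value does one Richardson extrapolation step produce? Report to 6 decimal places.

-8.130419

r = 4, so 2^r = 16.
16·(-8.1303417225) − (-8.1291893679) = -121.9562781921
Denominator 16 − 1 = 15.
Result: -8.1304185461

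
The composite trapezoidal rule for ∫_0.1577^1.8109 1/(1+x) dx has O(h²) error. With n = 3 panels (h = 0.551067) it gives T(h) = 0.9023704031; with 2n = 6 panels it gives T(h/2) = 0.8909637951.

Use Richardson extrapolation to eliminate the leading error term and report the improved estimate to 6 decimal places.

Order 2 gives 2^r = 4 and 2^r − 1 = 3.
Top: 4(0.8909637951) − (0.9023704031) = 2.6614847773
2.6614847773 ÷ 3 = 0.8871615924

0.887162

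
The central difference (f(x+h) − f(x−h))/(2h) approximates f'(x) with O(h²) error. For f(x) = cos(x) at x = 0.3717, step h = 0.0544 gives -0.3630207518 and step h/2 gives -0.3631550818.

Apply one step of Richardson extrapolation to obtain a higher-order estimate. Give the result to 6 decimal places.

The method has order 2: 2^2 = 4.
4·(-0.3631550818) = -1.4526203272; (-1.4526203272) − (-0.3630207518) = -1.0895995754
Divide by 2^2 − 1 = 3.
(-1.0895995754) ÷ 3 = -0.3631998585
Shift from A(h/2): −0.0000447767.

-0.363200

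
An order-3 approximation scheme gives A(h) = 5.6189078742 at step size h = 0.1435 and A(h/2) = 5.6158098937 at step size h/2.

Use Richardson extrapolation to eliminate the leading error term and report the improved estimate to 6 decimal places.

Method order is 3; weight 2^3 = 8.
Weighted: 44.9264791496 − 5.6189078742 = 39.3075712754
(8 × 5.6158098937 − 5.6189078742)/(8 − 1) = 5.6153673251
Gap between inputs: 3.098e-03; correction applied: −0.0004425686.

5.615367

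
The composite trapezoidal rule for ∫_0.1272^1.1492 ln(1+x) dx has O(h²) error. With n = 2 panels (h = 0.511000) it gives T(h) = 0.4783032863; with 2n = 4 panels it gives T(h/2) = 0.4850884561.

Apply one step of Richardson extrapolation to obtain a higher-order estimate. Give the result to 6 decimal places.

0.487350

Error is O(h^2); halving h shrinks it by 2^2 = 4.
Difference of the inputs: 0.4850884561 − 0.4783032863 = 0.0067851698
Divide by 2^2 − 1 = 3: 0.0067851698/3 = 0.0022617233
R = 0.4850884561 + 0.0022617233 = 0.4873501794
Correction |R − A(h/2)| = 2.262e-03; gap |A(h/2) − A(h)| = 6.785e-03.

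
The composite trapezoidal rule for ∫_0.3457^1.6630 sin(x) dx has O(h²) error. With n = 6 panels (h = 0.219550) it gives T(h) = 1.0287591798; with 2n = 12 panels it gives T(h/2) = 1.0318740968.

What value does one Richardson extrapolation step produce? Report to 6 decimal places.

With r = 2 the leading error scales as h^2, so the weight is 2^2 = 4.
4*1.0318740968 = 4.1274963872; subtract 1.0287591798 → 3.0987372074
3.0987372074 ÷ 3 = 1.0329124025

1.032912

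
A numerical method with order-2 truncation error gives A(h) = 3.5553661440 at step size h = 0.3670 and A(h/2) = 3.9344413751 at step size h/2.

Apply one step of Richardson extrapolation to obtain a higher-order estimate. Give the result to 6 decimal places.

4.060800

r = 2: numerator weight 4, denominator 3.
Difference of the inputs: 3.9344413751 − 3.5553661440 = 0.3790752311
Divide by 2^2 − 1 = 3: 0.3790752311/3 = 0.1263584104
R = A(h/2) + (A(h/2) − A(h))/3 = 3.9344413751 + 0.1263584104 = 4.0607997855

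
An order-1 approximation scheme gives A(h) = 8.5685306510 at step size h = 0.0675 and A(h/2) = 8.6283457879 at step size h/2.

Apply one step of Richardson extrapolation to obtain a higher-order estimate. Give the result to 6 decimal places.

Error is O(h^1); halving h shrinks it by 2^1 = 2.
2×8.6283457879 = 17.2566915758; subtract 8.5685306510 → 8.6881609248
Denominator 2 − 1 = 1.
Result: 8.6881609248

8.688161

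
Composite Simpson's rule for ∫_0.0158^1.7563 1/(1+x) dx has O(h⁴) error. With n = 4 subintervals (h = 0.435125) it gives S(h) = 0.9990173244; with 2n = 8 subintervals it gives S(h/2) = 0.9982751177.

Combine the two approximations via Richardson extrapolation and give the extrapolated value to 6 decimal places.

The method has order 4: 2^4 = 16.
16×0.9982751177 − 0.9990173244 = 14.9733845588
Divide by 2^4 − 1 = 15.
14.9733845588 ÷ 15 = 0.9982256373
Correction |R − A(h/2)| = 4.948e-05; gap |A(h/2) − A(h)| = 7.422e-04.

0.998226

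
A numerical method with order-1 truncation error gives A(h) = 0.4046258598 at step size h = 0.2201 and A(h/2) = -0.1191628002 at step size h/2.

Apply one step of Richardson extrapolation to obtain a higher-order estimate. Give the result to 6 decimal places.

-0.642951

With r = 1 the leading error scales as h^1, so the weight is 2^1 = 2.
2^1×A(h/2) = -0.2383256004; minus A(h) gives -0.6429514602.
Denominator 2 − 1 = 1.
So the Richardson estimate is -0.6429514602.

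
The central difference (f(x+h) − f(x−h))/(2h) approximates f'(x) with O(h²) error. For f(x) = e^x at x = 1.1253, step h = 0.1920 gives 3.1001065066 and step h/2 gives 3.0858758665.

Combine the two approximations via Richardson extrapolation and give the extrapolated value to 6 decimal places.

r = 2: numerator weight 4, denominator 3.
4*3.0858758665 = 12.3435034660; subtract 3.1001065066 → 9.2433969594
Divide by 2^2 − 1 = 3.
Result: 3.0811323198

3.081132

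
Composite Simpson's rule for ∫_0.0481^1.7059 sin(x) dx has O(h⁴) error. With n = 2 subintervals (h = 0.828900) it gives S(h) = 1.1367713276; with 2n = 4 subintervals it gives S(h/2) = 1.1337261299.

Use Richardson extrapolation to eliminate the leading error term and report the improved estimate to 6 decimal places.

1.133523

Method order is 4; weight 2^4 = 16.
Difference of the inputs: 1.1337261299 − 1.1367713276 = -0.0030451977
Correction (A(h/2) − A(h))/(16 − 1) = (-0.0030451977)/15 = -0.0002030132
R = A(h/2) + (A(h/2) − A(h))/15 = 1.1337261299 − 0.0002030132 = 1.1335231167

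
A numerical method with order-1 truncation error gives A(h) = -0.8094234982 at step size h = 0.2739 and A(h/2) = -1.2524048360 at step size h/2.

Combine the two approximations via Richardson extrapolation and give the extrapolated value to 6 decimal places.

-1.695386

The method has order 1: 2^1 = 2.
2^1 × A(h/2) = -2.5048096720; minus A(h) gives -1.6953861738.
Divide by 2^1 − 1 = 1.
Result: -1.6953861738
Correction |R − A(h/2)| = 4.430e-01; gap |A(h/2) − A(h)| = 4.430e-01.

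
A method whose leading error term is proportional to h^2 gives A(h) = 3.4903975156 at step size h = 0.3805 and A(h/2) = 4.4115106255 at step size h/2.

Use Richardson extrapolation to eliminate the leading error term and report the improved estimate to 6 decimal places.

r = 2, so 2^r = 4.
Numerator 4 × A(h/2) − A(h) = 4 × 4.4115106255 − 3.4903975156 = 14.1556449864
Divide by 2^2 − 1 = 3.
R = 14.1556449864/3 = 4.7185483288

4.718548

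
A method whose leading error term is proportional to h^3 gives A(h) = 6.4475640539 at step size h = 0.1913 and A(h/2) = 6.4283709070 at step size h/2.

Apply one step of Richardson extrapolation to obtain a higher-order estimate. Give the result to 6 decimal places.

6.425629

r = 3, so 2^r = 8.
Weighted: 51.4269672560 − 6.4475640539 = 44.9794032021
Extrapolated: 44.9794032021 / 7 = 6.4256290289
Shift from A(h/2): −0.0027418781.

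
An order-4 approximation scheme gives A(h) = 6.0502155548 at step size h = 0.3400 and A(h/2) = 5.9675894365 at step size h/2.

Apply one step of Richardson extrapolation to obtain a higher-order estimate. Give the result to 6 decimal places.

With r = 4 the leading error scales as h^4, so the weight is 2^4 = 16.
Top: 16(5.9675894365) − (6.0502155548) = 89.4312154292
Divide by 2^4 − 1 = 15.
R = 89.4312154292/15 = 5.9620810286
Gap between inputs: 8.263e-02; correction applied: −0.0055084079.

5.962081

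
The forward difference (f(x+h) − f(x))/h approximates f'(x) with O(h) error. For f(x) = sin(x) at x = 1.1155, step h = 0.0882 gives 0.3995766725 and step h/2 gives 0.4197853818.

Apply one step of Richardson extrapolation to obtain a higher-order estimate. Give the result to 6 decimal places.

With r = 1 the leading error scales as h^1, so the weight is 2^1 = 2.
2^1×A(h/2) = 0.8395707636; minus A(h) gives 0.4399940911.
Extrapolated: 0.4399940911 / 1 = 0.4399940911

0.439994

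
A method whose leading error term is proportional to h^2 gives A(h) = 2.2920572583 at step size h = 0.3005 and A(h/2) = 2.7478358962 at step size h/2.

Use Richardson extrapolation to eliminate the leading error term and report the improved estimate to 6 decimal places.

2.899762

r = 2, so 2^r = 4.
4×2.7478358962 − 2.2920572583 = 8.6992863265
(4×2.7478358962 − 2.2920572583)/(4 − 1) = 2.8997621088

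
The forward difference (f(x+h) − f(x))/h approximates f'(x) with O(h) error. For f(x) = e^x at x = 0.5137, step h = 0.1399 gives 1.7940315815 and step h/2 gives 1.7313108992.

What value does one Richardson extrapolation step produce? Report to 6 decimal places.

1.668590

The method has order 1: 2^1 = 2.
2 × 1.7313108992 = 3.4626217984; 3.4626217984 − 1.7940315815 = 1.6685902169
Denominator 2 − 1 = 1.
So the Richardson estimate is 1.6685902169.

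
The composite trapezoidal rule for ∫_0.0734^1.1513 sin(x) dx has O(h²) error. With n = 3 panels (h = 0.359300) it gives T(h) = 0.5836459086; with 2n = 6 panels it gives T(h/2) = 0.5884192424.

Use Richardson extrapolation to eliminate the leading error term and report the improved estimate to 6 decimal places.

r = 2, so 2^r = 4.
4·0.5884192424 = 2.3536769696; 2.3536769696 − 0.5836459086 = 1.7700310610
1.7700310610 ÷ 3 = 0.5900103537

0.590010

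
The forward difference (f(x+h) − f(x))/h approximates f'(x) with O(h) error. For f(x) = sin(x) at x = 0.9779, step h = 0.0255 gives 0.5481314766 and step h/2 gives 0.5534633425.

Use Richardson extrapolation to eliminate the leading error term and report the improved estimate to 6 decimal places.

Method order is 1; weight 2^1 = 2.
2×0.5534633425 = 1.1069266850; 1.1069266850 − 0.5481314766 = 0.5587952084
Divide by 2^1 − 1 = 1.
Result: 0.5587952084
Correction |R − A(h/2)| = 5.332e-03; gap |A(h/2) − A(h)| = 5.332e-03.

0.558795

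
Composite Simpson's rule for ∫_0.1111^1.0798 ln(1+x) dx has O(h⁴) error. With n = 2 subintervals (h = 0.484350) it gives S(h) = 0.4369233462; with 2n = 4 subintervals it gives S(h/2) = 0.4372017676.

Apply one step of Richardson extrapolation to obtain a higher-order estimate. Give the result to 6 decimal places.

With r = 4 the leading error scales as h^4, so the weight is 2^4 = 16.
A(h/2) − A(h) = 0.4372017676 − 0.4369233462 = 0.0002784214
Divide by 2^4 − 1 = 15: 0.0002784214/15 = 0.0000185614
R = 0.4372017676 + 0.0000185614 = 0.4372203290
Shift from A(h/2): +0.0000185614.

0.437220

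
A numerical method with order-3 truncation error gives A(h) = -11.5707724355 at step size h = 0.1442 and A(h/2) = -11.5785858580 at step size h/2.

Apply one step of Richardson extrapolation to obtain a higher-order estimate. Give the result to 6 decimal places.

-11.579702

r = 3, so 2^r = 8.
8·(-11.5785858580) = -92.6286868640; subtract (-11.5707724355) → -81.0579144285
Extrapolated: (-81.0579144285) / 7 = -11.5797020612
Shift from A(h/2): −0.0011162032.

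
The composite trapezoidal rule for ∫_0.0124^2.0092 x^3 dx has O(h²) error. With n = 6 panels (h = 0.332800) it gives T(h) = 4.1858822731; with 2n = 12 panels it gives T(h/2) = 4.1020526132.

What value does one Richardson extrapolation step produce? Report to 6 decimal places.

4.074109

Order 2 gives 2^r = 4 and 2^r − 1 = 3.
Weighted: 16.4082104528 − 4.1858822731 = 12.2223281797
Denominator 4 − 1 = 3.
Extrapolated: 12.2223281797 / 3 = 4.0741093932
Correction |R − A(h/2)| = 2.794e-02; gap |A(h/2) − A(h)| = 8.383e-02.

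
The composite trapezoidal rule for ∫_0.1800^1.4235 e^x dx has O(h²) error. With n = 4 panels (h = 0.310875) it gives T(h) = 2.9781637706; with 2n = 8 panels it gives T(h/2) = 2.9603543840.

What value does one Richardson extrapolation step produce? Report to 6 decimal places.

r = 2, so 2^r = 4.
Numerator 4·A(h/2) − A(h) = 4·2.9603543840 − 2.9781637706 = 8.8632537654
Extrapolated: 8.8632537654 / 3 = 2.9544179218
Gap between inputs: 1.781e-02; correction applied: −0.0059364622.

2.954418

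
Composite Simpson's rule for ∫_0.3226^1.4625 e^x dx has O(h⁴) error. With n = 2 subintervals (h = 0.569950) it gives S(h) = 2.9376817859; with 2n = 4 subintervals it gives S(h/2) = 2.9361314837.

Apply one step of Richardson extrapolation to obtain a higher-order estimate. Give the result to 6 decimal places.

The method has order 4: 2^4 = 16.
16×2.9361314837 = 46.9781037392; subtract 2.9376817859 → 44.0404219533
Extrapolated: 44.0404219533 / 15 = 2.9360281302

2.936028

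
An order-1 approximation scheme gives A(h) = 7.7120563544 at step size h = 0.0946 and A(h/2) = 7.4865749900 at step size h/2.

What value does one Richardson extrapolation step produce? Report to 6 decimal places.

Error is O(h^1); halving h shrinks it by 2^1 = 2.
Top: 2(7.4865749900) − (7.7120563544) = 7.2610936256
Divide by 2^1 − 1 = 1.
7.2610936256 ÷ 1 = 7.2610936256

7.261094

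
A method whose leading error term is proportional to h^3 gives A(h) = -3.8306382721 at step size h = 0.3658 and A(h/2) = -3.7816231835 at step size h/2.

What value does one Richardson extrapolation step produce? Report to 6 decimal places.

-3.774621

Error is O(h^3); halving h shrinks it by 2^3 = 8.
8*(-3.7816231835) = -30.2529854680; subtract (-3.8306382721) → -26.4223471959
R = (-26.4223471959)/7 = -3.7746210280
Shift from A(h/2): +0.0070021555.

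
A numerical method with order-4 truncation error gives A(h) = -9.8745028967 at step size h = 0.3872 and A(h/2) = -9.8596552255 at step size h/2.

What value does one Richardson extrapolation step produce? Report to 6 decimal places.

Leading term ∝ h^4; use weight 16 = 2^4.
Top: 16(-9.8596552255) − (-9.8745028967) = -147.8799807113
Divide by 2^4 − 1 = 15.
So the Richardson estimate is -9.8586653808.

-9.858665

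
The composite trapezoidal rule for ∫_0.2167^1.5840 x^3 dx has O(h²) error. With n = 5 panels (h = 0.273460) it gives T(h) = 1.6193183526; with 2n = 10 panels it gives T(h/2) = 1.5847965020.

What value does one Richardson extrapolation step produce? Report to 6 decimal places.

1.573289

Error is O(h^2); halving h shrinks it by 2^2 = 4.
2^2 × A(h/2) = 6.3391860080; minus A(h) gives 4.7198676554.
Extrapolated: 4.7198676554 / 3 = 1.5732892185
Correction |R − A(h/2)| = 1.151e-02; gap |A(h/2) − A(h)| = 3.452e-02.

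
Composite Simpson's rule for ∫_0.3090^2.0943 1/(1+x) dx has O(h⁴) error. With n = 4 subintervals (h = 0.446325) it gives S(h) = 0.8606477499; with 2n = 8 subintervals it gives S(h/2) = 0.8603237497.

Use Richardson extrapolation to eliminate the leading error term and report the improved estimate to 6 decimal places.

r = 4, so 2^r = 16.
Numerator 16·A(h/2) − A(h) = 16·0.8603237497 − 0.8606477499 = 12.9045322453
(16·0.8603237497 − 0.8606477499)/(16 − 1) = 0.8603021497

0.860302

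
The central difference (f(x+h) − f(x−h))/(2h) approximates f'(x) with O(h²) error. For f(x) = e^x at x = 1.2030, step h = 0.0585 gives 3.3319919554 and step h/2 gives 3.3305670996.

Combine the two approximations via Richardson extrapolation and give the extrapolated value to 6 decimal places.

3.330092

r = 2: numerator weight 4, denominator 3.
Top: 4(3.3305670996) − (3.3319919554) = 9.9902764430
Denominator 4 − 1 = 3.
So the Richardson estimate is 3.3300921477.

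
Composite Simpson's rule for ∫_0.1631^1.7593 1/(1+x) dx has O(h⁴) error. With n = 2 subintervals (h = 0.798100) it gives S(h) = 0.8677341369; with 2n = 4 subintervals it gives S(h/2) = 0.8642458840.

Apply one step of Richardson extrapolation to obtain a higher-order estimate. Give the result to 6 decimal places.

r = 4: numerator weight 16, denominator 15.
16 × 0.8642458840 = 13.8279341440; subtract 0.8677341369 → 12.9602000071
Extrapolated: 12.9602000071 / 15 = 0.8640133338

0.864013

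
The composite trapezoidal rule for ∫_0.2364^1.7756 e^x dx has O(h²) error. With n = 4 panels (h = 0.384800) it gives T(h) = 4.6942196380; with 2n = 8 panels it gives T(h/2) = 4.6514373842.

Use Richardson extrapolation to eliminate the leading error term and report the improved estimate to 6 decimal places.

Leading term ∝ h^2; use weight 4 = 2^2.
4 × 4.6514373842 = 18.6057495368; 18.6057495368 − 4.6942196380 = 13.9115298988
13.9115298988 ÷ 3 = 4.6371766329

4.637177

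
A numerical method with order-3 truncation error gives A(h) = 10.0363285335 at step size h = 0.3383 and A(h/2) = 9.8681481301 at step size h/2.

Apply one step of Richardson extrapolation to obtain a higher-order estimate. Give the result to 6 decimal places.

r = 3: numerator weight 8, denominator 7.
A(h/2) − A(h) = 9.8681481301 − 10.0363285335 = -0.1681804034
Correction (A(h/2) − A(h))/(8 − 1) = (-0.1681804034)/7 = -0.0240257719
R = A(h/2) + (A(h/2) − A(h))/7 = 9.8681481301 − 0.0240257719 = 9.8441223582

9.844122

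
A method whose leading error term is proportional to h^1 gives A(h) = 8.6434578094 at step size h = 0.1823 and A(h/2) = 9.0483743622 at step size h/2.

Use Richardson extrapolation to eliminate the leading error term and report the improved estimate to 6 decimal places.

9.453291

r = 1: numerator weight 2, denominator 1.
Numerator 2×A(h/2) − A(h) = 2×9.0483743622 − 8.6434578094 = 9.4532909150
Divide by 2^1 − 1 = 1.
(2×9.0483743622 − 8.6434578094)/(2 − 1) = 9.4532909150
Shift from A(h/2): +0.4049165528.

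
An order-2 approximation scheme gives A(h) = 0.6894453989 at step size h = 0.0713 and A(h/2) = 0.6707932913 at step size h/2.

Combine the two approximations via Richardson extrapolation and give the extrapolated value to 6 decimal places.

0.664576

Leading term ∝ h^2; use weight 4 = 2^2.
2^2·A(h/2) = 2.6831731652; minus A(h) gives 1.9937277663.
(4·0.6707932913 − 0.6894453989)/(4 − 1) = 0.6645759221
Correction |R − A(h/2)| = 6.217e-03; gap |A(h/2) − A(h)| = 1.865e-02.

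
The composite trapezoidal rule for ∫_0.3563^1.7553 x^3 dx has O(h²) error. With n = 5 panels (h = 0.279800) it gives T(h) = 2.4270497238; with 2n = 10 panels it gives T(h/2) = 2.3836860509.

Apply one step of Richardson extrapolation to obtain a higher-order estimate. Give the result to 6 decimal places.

Method order is 2; weight 2^2 = 4.
2^2·A(h/2) = 9.5347442036; minus A(h) gives 7.1076944798.
Denominator 4 − 1 = 3.
So the Richardson estimate is 2.3692314933.
Shift from A(h/2): −0.0144545576.

2.369231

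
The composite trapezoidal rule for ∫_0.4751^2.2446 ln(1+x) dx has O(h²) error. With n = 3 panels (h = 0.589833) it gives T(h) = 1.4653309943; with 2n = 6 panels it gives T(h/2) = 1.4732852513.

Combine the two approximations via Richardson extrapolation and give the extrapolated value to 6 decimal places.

r = 2: numerator weight 4, denominator 3.
2^2*A(h/2) = 5.8931410052; minus A(h) gives 4.4278100109.
R = 4.4278100109/3 = 1.4759366703
Shift from A(h/2): +0.0026514190.

1.475937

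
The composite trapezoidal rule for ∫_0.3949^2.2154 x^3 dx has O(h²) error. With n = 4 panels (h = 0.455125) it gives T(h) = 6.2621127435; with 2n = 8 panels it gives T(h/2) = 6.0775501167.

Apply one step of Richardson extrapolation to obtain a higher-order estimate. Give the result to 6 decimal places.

With r = 2 the leading error scales as h^2, so the weight is 2^2 = 4.
Numerator 4×A(h/2) − A(h) = 4×6.0775501167 − 6.2621127435 = 18.0480877233
Divide by 2^2 − 1 = 3.
So the Richardson estimate is 6.0160292411.
Shift from A(h/2): −0.0615208756.

6.016029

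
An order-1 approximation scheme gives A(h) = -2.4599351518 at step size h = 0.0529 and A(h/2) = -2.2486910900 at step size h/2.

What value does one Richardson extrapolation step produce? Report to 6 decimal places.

Leading term ∝ h^1; use weight 2 = 2^1.
Top: 2(-2.2486910900) − (-2.4599351518) = -2.0374470282
Denominator 2 − 1 = 1.
Extrapolated: (-2.0374470282) / 1 = -2.0374470282

-2.037447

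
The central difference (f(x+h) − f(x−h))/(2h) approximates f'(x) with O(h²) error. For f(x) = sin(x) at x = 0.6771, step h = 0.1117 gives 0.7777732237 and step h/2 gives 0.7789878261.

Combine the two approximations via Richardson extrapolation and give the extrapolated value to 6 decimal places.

With r = 2 the leading error scales as h^2, so the weight is 2^2 = 4.
4*0.7789878261 = 3.1159513044; 3.1159513044 − 0.7777732237 = 2.3381780807
2.3381780807 ÷ 3 = 0.7793926936

0.779393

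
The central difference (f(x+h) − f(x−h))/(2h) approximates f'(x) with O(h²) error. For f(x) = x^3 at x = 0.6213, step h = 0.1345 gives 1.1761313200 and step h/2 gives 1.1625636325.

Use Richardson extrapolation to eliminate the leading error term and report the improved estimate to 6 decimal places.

Leading term ∝ h^2; use weight 4 = 2^2.
2^2 × A(h/2) = 4.6502545300; minus A(h) gives 3.4741232100.
R = 3.4741232100/3 = 1.1580410700

1.158041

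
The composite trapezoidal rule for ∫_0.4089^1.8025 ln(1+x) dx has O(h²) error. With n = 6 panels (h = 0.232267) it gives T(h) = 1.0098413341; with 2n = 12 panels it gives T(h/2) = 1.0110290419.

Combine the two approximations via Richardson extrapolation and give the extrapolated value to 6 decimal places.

Error is O(h^2); halving h shrinks it by 2^2 = 4.
4·1.0110290419 = 4.0441161676; subtract 1.0098413341 → 3.0342748335
Divide by 2^2 − 1 = 3.
Result: 1.0114249445
Shift from A(h/2): +0.0003959026.

1.011425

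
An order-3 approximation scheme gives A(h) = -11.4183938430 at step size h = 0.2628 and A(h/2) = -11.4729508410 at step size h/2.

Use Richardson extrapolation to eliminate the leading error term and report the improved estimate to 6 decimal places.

Leading term ∝ h^3; use weight 8 = 2^3.
8*(-11.4729508410) = -91.7836067280; subtract (-11.4183938430) → -80.3652128850
R = (-80.3652128850)/7 = -11.4807446979

-11.480745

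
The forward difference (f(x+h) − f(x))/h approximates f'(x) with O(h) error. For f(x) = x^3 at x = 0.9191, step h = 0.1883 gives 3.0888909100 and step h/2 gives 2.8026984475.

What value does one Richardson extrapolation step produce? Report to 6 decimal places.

2.516506

Method order is 1; weight 2^1 = 2.
Numerator 2×A(h/2) − A(h) = 2×2.8026984475 − 3.0888909100 = 2.5165059850
Divide by 2^1 − 1 = 1.
Extrapolated: 2.5165059850 / 1 = 2.5165059850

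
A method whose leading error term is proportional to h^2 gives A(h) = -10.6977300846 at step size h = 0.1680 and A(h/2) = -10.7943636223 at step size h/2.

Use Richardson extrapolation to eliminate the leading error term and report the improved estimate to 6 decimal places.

r = 2, so 2^r = 4.
2^2·A(h/2) = -43.1774544892; minus A(h) gives -32.4797244046.
R = (-32.4797244046)/3 = -10.8265748015

-10.826575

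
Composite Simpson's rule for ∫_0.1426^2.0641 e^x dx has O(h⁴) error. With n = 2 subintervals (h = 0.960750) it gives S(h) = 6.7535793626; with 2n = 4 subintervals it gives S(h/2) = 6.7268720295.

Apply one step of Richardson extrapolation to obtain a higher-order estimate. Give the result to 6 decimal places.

6.725092

Order 4 gives 2^r = 16 and 2^r − 1 = 15.
Weighted: 107.6299524720 − 6.7535793626 = 100.8763731094
Denominator 16 − 1 = 15.
Extrapolated: 100.8763731094 / 15 = 6.7250915406
Gap between inputs: 2.671e-02; correction applied: −0.0017804889.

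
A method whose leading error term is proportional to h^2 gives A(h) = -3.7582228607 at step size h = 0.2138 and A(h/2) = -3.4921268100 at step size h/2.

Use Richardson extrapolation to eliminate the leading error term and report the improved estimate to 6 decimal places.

r = 2, so 2^r = 4.
Numerator 4 × A(h/2) − A(h) = 4 × (-3.4921268100) − (-3.7582228607) = -10.2102843793
R = (-10.2102843793)/3 = -3.4034281264
Correction |R − A(h/2)| = 8.870e-02; gap |A(h/2) − A(h)| = 2.661e-01.

-3.403428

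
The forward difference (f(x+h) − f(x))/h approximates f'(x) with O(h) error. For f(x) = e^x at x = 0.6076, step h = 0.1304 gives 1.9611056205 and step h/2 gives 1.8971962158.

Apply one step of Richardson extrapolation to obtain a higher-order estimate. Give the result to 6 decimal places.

The method has order 1: 2^1 = 2.
2*1.8971962158 = 3.7943924316; subtract 1.9611056205 → 1.8332868111
Denominator 2 − 1 = 1.
Result: 1.8332868111

1.833287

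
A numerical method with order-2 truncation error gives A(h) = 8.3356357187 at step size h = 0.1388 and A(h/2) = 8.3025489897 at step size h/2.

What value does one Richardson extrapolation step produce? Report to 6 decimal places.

Leading term ∝ h^2; use weight 4 = 2^2.
4*8.3025489897 = 33.2101959588; subtract 8.3356357187 → 24.8745602401
Denominator 4 − 1 = 3.
So the Richardson estimate is 8.2915200800.
Gap between inputs: 3.309e-02; correction applied: −0.0110289097.

8.291520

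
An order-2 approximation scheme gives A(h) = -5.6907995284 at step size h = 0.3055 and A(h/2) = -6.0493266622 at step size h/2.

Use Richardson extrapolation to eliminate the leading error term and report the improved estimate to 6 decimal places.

-6.168836

r = 2: numerator weight 4, denominator 3.
4×(-6.0493266622) = -24.1973066488; subtract (-5.6907995284) → -18.5065071204
R = (-18.5065071204)/3 = -6.1688357068
Shift from A(h/2): −0.1195090446.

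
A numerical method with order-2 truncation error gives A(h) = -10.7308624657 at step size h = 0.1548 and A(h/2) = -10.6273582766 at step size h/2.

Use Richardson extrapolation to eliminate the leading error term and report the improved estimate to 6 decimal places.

-10.592857

Order 2 gives 2^r = 4 and 2^r − 1 = 3.
Weighted: (-42.5094331064) − (-10.7308624657) = -31.7785706407
R = (-31.7785706407)/3 = -10.5928568802
Gap between inputs: 1.035e-01; correction applied: +0.0345013964.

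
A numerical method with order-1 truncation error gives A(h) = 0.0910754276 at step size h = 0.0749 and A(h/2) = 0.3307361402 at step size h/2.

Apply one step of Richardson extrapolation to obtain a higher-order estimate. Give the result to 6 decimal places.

0.570397

Error is O(h^1); halving h shrinks it by 2^1 = 2.
2×0.3307361402 = 0.6614722804; 0.6614722804 − 0.0910754276 = 0.5703968528
Denominator 2 − 1 = 1.
Result: 0.5703968528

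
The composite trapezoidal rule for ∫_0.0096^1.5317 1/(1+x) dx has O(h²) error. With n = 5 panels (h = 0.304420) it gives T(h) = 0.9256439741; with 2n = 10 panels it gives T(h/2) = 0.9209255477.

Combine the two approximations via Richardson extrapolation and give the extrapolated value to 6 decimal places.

0.919353

Error is O(h^2); halving h shrinks it by 2^2 = 4.
4 × 0.9209255477 = 3.6837021908; 3.6837021908 − 0.9256439741 = 2.7580582167
Denominator 4 − 1 = 3.
Result: 0.9193527389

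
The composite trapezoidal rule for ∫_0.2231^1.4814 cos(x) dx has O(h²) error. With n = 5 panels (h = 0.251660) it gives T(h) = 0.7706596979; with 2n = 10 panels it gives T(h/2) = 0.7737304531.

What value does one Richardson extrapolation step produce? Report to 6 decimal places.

With r = 2 the leading error scales as h^2, so the weight is 2^2 = 4.
2^2 × A(h/2) = 3.0949218124; minus A(h) gives 2.3242621145.
R = 2.3242621145/3 = 0.7747540382

0.774754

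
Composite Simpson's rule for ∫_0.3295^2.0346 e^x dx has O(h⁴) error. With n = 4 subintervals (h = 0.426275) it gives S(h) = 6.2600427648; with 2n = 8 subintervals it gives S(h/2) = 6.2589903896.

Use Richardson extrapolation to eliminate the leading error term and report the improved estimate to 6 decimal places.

6.258920

r = 4: numerator weight 16, denominator 15.
Top: 16(6.2589903896) − (6.2600427648) = 93.8838034688
Extrapolated: 93.8838034688 / 15 = 6.2589202313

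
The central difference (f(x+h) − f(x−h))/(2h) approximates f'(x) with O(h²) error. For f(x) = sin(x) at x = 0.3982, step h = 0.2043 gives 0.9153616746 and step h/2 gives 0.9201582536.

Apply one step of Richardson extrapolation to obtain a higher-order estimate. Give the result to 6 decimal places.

0.921757

Method order is 2; weight 2^2 = 4.
Difference of the inputs: 0.9201582536 − 0.9153616746 = 0.0047965790
Correction (A(h/2) − A(h))/(4 − 1) = 0.0047965790/3 = 0.0015988597
R = A(h/2) + (A(h/2) − A(h))/3 = 0.9201582536 + 0.0015988597 = 0.9217571133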